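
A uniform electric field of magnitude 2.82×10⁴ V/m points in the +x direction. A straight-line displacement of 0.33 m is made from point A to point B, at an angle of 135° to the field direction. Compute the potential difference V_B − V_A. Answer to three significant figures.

Only the component of displacement along E changes the potential: ΔV = −E·d·cosθ.
ΔV = −(2.82×10⁴ V/m)(0.330 m)cos135° = 6580 V.

6580 V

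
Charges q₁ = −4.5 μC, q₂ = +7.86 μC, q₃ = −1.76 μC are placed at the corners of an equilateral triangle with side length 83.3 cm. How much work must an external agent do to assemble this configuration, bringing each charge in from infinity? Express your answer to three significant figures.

-0.446 J

The work to assemble the configuration equals its total potential energy, U = Σ kqᵢqⱼ/rᵢⱼ over all pairs.
All three pair separations equal the side length, 0.833 m.
U = (-0.382) + (0.0855) + (-0.149) = -0.446 J.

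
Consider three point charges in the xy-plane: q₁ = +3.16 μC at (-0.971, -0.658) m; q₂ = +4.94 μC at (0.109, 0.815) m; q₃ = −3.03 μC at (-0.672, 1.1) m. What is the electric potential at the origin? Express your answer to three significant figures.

5.71×10⁴ V

Electric potential is a scalar, so the contributions from each charge add algebraically: V = Σ kqᵢ/rᵢ.
Distances from the field point to each charge: r₁ = 1.17 m, r₂ = 0.822 m, r₃ = 1.29 m.
V = k[(3.16×10⁻⁶)/(1.17) + (4.94×10⁻⁶)/(0.822) + (-3.03×10⁻⁶)/(1.29)] = 5.71×10⁴ V.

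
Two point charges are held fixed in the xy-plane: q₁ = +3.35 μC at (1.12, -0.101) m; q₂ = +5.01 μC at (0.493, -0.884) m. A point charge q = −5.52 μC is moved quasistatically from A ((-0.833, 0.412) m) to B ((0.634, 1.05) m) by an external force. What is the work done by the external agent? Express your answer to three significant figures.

-0.0449 J

For quasistatic motion the external work equals the change in potential energy: W_ext = qΔV = q(V_B − V_A).
At A: distances to the source charges are 2.02 m, 1.85 m; V_A = Σ kqᵢ/rᵢ = 3.92×10⁴ V.
At B: distances to the source charges are 1.25 m, 1.94 m; V_B = Σ kqᵢ/rᵢ = 4.73×10⁴ V.
ΔV = V_B − V_A = 8130 V.
W_ext = qΔV = (-5.52×10⁻⁶ C)(8130 V) = -0.0449 J.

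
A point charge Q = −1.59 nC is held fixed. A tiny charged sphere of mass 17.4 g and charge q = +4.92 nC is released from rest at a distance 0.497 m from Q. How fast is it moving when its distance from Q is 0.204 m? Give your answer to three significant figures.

4.83×10⁻³ m/s

Only the electrostatic force acts, so mechanical energy is conserved: ½mv² = U₁ − U₂ = kQq(1/r₁ − 1/r₂).
U₁ − U₂ = (8.99×10⁹ N·m²/C²)(-1.59×10⁻⁹ C)(4.92×10⁻⁹ C)(1/0.497 − 1/0.204) = 2.03×10⁻⁷ J.
v = √(2·2.03×10⁻⁷/0.0174) = 4.83×10⁻³ m/s.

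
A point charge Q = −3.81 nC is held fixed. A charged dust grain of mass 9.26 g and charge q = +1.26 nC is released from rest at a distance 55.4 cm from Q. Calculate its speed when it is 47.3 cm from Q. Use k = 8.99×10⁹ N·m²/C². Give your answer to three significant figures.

Only the electrostatic force acts, so mechanical energy is conserved: ½mv² = U₁ − U₂ = kQq(1/r₁ − 1/r₂).
U₁ − U₂ = (8.99×10⁹ N·m²/C²)(-3.81×10⁻⁹ C)(1.26×10⁻⁹ C)(1/0.554 − 1/0.473) = 1.33×10⁻⁸ J.
v = √(2·1.33×10⁻⁸/9.26×10⁻³) = 1.70×10⁻³ m/s.

1.70×10⁻³ m/s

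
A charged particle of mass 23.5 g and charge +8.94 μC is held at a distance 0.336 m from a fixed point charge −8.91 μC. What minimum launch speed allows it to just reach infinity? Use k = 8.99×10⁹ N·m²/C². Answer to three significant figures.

To just escape, total mechanical energy must reach zero at infinity: ½mv²_min + U = 0, so ½mv²_min = −U = |kQq|/r.
|U| = |kQq|/r = (8.99×10⁹ N·m²/C²)(8.91×10⁻⁶)(8.94×10⁻⁶)/(0.336) = 2.13 J.
v_min = √(2|U|/m) = √(2·2.13/0.0235) = 13.5 m/s.

13.5 m/s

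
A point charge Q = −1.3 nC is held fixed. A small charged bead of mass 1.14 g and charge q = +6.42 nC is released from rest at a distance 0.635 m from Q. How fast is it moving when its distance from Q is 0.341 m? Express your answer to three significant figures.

0.0134 m/s

Only the electrostatic force acts, so mechanical energy is conserved: ½mv² = U₁ − U₂ = kQq(1/r₁ − 1/r₂).
U₁ − U₂ = (8.99×10⁹ N·m²/C²)(-1.30×10⁻⁹ C)(6.42×10⁻⁹ C)(1/0.635 − 1/0.341) = 1.02×10⁻⁷ J.
v = √(2·1.02×10⁻⁷/1.14×10⁻³) = 0.0134 m/s.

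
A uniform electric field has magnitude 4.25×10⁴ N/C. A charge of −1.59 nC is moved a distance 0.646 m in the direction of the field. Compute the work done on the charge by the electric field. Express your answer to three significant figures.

The potential change for a displacement 0.646 m in the direction of the field is ΔV = −Ed = -2.75×10⁴ V.
W_field = −qΔV = -4.37×10⁻⁵ J.

-4.37×10⁻⁵ J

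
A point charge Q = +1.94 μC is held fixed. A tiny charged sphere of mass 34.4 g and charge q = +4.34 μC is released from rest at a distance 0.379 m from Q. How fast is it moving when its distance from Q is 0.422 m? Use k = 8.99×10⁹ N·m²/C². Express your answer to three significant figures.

1.09 m/s

Only the electrostatic force acts, so mechanical energy is conserved: ½mv² = U₁ − U₂ = kQq(1/r₁ − 1/r₂).
U₁ − U₂ = (8.99×10⁹ N·m²/C²)(1.94×10⁻⁶ C)(4.34×10⁻⁶ C)(1/0.379 − 1/0.422) = 0.0204 J.
v = √(2·0.0204/0.0344) = 1.09 m/s.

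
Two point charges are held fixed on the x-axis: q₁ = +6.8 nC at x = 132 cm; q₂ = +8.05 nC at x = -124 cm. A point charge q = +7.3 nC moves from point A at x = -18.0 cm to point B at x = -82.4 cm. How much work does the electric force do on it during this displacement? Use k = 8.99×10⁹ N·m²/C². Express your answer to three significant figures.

The work done by the electric force is W_field = −ΔU = −q(V_B − V_A) = q(V_A − V_B).
At A: distances to the source charges are 1.50 m, 1.06 m; V_A = Σ kqᵢ/rᵢ = 109 V.
At B: distances to the source charges are 2.14 m, 0.416 m; V_B = Σ kqᵢ/rᵢ = 202 V.
ΔV = V_B − V_A = 93.5 V.
W_field = −qΔV = −(7.30×10⁻⁹ C)(93.5 V) = -6.82×10⁻⁷ J.

-6.82×10⁻⁷ J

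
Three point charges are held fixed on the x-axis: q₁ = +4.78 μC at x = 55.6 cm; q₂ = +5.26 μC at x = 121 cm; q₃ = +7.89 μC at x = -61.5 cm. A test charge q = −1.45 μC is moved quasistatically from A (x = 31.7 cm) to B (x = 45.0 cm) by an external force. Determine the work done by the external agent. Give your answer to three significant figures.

For quasistatic motion the external work equals the change in potential energy: W_ext = qΔV = q(V_B − V_A).
At A: distances to the source charges are 0.239 m, 0.893 m, 0.932 m; V_A = Σ kqᵢ/rᵢ = 3.09×10⁵ V.
At B: distances to the source charges are 0.106 m, 0.760 m, 1.06 m; V_B = Σ kqᵢ/rᵢ = 5.34×10⁵ V.
ΔV = V_B − V_A = 2.25×10⁵ V.
W_ext = qΔV = (-1.45×10⁻⁶ C)(2.25×10⁵ V) = -0.327 J.

-0.327 J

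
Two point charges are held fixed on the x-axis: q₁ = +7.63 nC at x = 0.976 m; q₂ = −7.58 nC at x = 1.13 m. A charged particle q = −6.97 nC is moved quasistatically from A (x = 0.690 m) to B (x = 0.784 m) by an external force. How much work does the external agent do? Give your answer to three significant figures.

For quasistatic motion the external work equals the change in potential energy: W_ext = qΔV = q(V_B − V_A).
At A: distances to the source charges are 0.286 m, 0.440 m; V_A = Σ kqᵢ/rᵢ = 85.0 V.
At B: distances to the source charges are 0.192 m, 0.346 m; V_B = Σ kqᵢ/rᵢ = 160 V.
ΔV = V_B − V_A = 75.3 V.
W_ext = qΔV = (-6.97×10⁻⁹ C)(75.3 V) = -5.25×10⁻⁷ J.

-5.25×10⁻⁷ J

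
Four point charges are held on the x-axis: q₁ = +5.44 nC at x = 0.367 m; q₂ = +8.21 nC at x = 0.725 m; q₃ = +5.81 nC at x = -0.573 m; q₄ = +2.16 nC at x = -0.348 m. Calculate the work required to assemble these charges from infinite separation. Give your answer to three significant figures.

2.55×10⁻⁶ J

The work to assemble the configuration equals its total potential energy, U = Σ kqᵢqⱼ/rᵢⱼ over all pairs.
Pair separations: r₁₂ = 0.358 m, r₁₃ = 0.940 m, r₁₄ = 0.715 m, r₂₃ = 1.30 m, r₂₄ = 1.07 m, r₃₄ = 0.225 m.
Summing all 6 pair terms gives U = 2.55×10⁻⁶ J.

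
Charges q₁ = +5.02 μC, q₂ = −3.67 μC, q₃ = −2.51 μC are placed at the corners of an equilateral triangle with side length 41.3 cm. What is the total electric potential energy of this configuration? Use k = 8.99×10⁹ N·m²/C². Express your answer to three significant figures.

The work to assemble the configuration equals its total potential energy, U = Σ kqᵢqⱼ/rᵢⱼ over all pairs.
All three pair separations equal the side length, 0.413 m.
U = (-0.401) + (-0.274) + (0.201) = -0.475 J.

-0.475 J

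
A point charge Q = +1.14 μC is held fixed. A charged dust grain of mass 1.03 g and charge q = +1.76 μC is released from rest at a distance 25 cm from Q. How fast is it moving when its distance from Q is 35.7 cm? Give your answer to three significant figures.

Only the electrostatic force acts, so mechanical energy is conserved: ½mv² = U₁ − U₂ = kQq(1/r₁ − 1/r₂).
U₁ − U₂ = (8.99×10⁹ N·m²/C²)(1.14×10⁻⁶ C)(1.76×10⁻⁶ C)(1/0.250 − 1/0.357) = 0.0216 J.
v = √(2·0.0216/1.03×10⁻³) = 6.48 m/s.

6.48 m/s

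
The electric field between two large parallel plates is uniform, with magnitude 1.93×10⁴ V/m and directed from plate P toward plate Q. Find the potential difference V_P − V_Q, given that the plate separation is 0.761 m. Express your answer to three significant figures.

1.47×10⁴ V

In a uniform field, potential decreases in the direction of E: ΔV = −E·d for a displacement d parallel to E.
Going from Q to P is a displacement of 0.761 m opposite to the field, so V_P − V_Q = +Ed = 1.47×10⁴ V.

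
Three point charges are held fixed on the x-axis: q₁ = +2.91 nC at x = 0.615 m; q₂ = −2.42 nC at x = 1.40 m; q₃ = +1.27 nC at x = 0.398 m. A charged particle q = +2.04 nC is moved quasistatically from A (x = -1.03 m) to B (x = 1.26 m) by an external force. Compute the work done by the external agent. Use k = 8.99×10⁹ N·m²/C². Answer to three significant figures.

For quasistatic motion the external work equals the change in potential energy: W_ext = qΔV = q(V_B − V_A).
At A: distances to the source charges are 1.65 m, 2.43 m, 1.43 m; V_A = Σ kqᵢ/rᵢ = 14.9 V.
At B: distances to the source charges are 0.645 m, 0.140 m, 0.862 m; V_B = Σ kqᵢ/rᵢ = -102 V.
ΔV = V_B − V_A = -117 V.
W_ext = qΔV = (2.04×10⁻⁹ C)(-117 V) = -2.38×10⁻⁷ J.

-2.38×10⁻⁷ J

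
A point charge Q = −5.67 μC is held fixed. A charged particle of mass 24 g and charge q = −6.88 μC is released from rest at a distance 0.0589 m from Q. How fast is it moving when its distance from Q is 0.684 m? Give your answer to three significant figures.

Only the electrostatic force acts, so mechanical energy is conserved: ½mv² = U₁ − U₂ = kQq(1/r₁ − 1/r₂).
U₁ − U₂ = (8.99×10⁹ N·m²/C²)(-5.67×10⁻⁶ C)(-6.88×10⁻⁶ C)(1/0.0589 − 1/0.684) = 5.44 J.
v = √(2·5.44/0.0240) = 21.3 m/s.

21.3 m/s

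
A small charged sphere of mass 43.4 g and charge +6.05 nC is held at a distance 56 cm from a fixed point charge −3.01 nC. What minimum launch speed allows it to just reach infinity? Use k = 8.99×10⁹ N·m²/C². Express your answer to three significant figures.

To just escape, total mechanical energy must reach zero at infinity: ½mv²_min + U = 0, so ½mv²_min = −U = |kQq|/r.
|U| = |kQq|/r = (8.99×10⁹ N·m²/C²)(3.01×10⁻⁹)(6.05×10⁻⁹)/(0.560) = 2.92×10⁻⁷ J.
v_min = √(2|U|/m) = √(2·2.92×10⁻⁷/0.0434) = 3.67×10⁻³ m/s.

3.67×10⁻³ m/s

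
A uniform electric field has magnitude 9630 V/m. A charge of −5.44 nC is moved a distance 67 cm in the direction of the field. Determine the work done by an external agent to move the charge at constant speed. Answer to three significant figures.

3.51×10⁻⁵ J

The potential change for a displacement 67 cm in the direction of the field is ΔV = −Ed = -6450 V.
W_ext = qΔV = 3.51×10⁻⁵ J.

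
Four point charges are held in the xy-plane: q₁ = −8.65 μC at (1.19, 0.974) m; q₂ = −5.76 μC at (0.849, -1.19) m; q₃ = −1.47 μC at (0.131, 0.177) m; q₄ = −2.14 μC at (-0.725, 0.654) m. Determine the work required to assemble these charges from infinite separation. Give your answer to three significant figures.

The assembly work is the sum of pairwise potential energies, U = Σ_{i<j} kqᵢqⱼ/rᵢⱼ.
Pair separations: r₁₂ = 2.19 m, r₁₃ = 1.33 m, r₁₄ = 1.94 m, r₂₃ = 1.54 m, r₂₄ = 2.42 m, r₃₄ = 0.980 m.
Summing all 6 pair terms gives U = 0.500 J.

0.500 J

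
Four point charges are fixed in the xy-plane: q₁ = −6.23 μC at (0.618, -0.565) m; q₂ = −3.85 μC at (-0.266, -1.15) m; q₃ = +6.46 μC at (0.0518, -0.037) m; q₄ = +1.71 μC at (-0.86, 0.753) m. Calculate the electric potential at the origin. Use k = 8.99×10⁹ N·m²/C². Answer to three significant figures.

8.30×10⁵ V

Electric potential is a scalar, so the contributions from each charge add algebraically: V = Σ kqᵢ/rᵢ.
Distances from the field point to each charge: r₁ = 0.837 m, r₂ = 1.18 m, r₃ = 0.0637 m, r₄ = 1.14 m.
V = k[(-6.23×10⁻⁶)/(0.837) + (-3.85×10⁻⁶)/(1.18) + (6.46×10⁻⁶)/(0.0637) + (1.71×10⁻⁶)/(1.14)] = 8.30×10⁵ V.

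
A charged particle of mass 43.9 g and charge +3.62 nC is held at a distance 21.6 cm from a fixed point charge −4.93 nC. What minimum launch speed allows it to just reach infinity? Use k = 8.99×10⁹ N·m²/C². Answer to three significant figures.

To just escape, total mechanical energy must reach zero at infinity: ½mv²_min + U = 0, so ½mv²_min = −U = |kQq|/r.
|U| = |kQq|/r = (8.99×10⁹ N·m²/C²)(4.93×10⁻⁹)(3.62×10⁻⁹)/(0.216) = 7.43×10⁻⁷ J.
v_min = √(2|U|/m) = √(2·7.43×10⁻⁷/0.0439) = 5.82×10⁻³ m/s.

5.82×10⁻³ m/s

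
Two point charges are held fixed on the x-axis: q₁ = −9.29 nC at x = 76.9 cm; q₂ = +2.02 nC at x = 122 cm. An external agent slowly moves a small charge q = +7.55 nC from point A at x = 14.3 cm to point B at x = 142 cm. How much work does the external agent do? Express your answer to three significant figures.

For quasistatic motion the external work equals the change in potential energy: W_ext = qΔV = q(V_B − V_A).
At A: distances to the source charges are 0.626 m, 1.08 m; V_A = Σ kqᵢ/rᵢ = -117 V.
At B: distances to the source charges are 0.651 m, 0.200 m; V_B = Σ kqᵢ/rᵢ = -37.5 V.
ΔV = V_B − V_A = 79.1 V.
W_ext = qΔV = (7.55×10⁻⁹ C)(79.1 V) = 5.97×10⁻⁷ J.

5.97×10⁻⁷ J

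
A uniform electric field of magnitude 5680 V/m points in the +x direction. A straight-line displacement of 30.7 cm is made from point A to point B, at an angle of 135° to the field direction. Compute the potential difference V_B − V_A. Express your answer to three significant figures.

1230 V

Only the component of displacement along E changes the potential: ΔV = −E·d·cosθ.
ΔV = −(5680 V/m)(0.307 m)cos135° = 1230 V.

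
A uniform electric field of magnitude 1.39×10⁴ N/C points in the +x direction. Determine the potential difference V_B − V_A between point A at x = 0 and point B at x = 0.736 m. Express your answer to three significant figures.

-1.02×10⁴ V

In a uniform field, potential decreases in the direction of E: V_B − V_A = −E·Δx.
V_B − V_A = −(1.39×10⁴ V/m)(0.736 m) = -1.02×10⁴ V.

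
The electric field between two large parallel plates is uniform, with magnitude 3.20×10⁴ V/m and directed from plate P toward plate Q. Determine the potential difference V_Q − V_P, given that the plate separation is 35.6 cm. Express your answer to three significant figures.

-1.14×10⁴ V

In a uniform field, potential decreases in the direction of E: ΔV = −E·d for a displacement d parallel to E.
Going from P to Q is a displacement of 35.6 cm along the field, so V_Q − V_P = −Ed = -1.14×10⁴ V.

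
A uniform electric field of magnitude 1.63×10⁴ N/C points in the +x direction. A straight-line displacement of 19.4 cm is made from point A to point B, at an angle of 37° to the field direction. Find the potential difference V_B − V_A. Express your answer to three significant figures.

Only the component of displacement along E changes the potential: ΔV = −E·d·cosθ.
ΔV = −(1.63×10⁴ V/m)(0.194 m)cos37° = -2530 V.

-2530 V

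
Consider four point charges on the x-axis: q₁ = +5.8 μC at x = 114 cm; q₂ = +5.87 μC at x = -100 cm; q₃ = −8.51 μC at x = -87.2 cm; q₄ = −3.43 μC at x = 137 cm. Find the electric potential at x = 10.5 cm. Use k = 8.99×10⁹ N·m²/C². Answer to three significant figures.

-4550 V

The total potential is the scalar sum of each charge's contribution, V = Σ kqᵢ/rᵢ.
Distances from the field point to each charge: r₁ = 1.03 m, r₂ = 1.10 m, r₃ = 0.977 m, r₄ = 1.27 m.
V = k[(5.80×10⁻⁶)/(1.03) + (5.87×10⁻⁶)/(1.10) + (-8.51×10⁻⁶)/(0.977) + (-3.43×10⁻⁶)/(1.27)] = -4550 V.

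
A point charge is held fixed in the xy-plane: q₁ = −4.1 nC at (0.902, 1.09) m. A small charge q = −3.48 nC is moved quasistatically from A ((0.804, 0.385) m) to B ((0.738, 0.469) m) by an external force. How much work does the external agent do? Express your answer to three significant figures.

For quasistatic motion the external work equals the change in potential energy: W_ext = qΔV = q(V_B − V_A).
At A: distance to the source charge is 0.712 m; V_A = kq₁/r = -51.8 V.
At B: distance to the source charge is 0.642 m; V_B = kq₁/r = -57.4 V.
ΔV = V_B − V_A = -5.60 V.
W_ext = qΔV = (-3.48×10⁻⁹ C)(-5.60 V) = 1.95×10⁻⁸ J.

1.95×10⁻⁸ J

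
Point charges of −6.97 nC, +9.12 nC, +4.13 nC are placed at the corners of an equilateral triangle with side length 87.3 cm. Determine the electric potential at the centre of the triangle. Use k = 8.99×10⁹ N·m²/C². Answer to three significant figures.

112 V

The total potential is the scalar sum of each charge's contribution, V = Σ kqᵢ/rᵢ.
The distance from each vertex to the centroid is a/√3 = 0.504 m.
V = k[(-6.97×10⁻⁹)/(0.504) + (9.12×10⁻⁹)/(0.504) + (4.13×10⁻⁹)/(0.504)] = 112 V.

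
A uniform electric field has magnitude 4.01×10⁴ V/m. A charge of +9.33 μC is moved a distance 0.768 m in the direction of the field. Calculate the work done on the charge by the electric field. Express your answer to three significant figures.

0.287 J

The potential change for a displacement 0.768 m in the direction of the field is ΔV = −Ed = -3.08×10⁴ V.
W_field = −qΔV = 0.287 J.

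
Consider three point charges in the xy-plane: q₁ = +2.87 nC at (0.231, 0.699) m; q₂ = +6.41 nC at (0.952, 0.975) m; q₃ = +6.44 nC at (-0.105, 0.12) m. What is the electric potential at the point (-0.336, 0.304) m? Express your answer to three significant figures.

273 V

The total potential is the scalar sum of each charge's contribution, V = Σ kqᵢ/rᵢ.
Distances from the field point to each charge: r₁ = 0.691 m, r₂ = 1.45 m, r₃ = 0.295 m.
V = k[(2.87×10⁻⁹)/(0.691) + (6.41×10⁻⁹)/(1.45) + (6.44×10⁻⁹)/(0.295)] = 273 V.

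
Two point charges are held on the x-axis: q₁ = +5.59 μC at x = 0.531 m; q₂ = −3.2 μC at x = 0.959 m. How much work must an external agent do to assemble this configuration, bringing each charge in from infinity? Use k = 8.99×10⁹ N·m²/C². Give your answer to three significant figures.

-0.376 J

The work to assemble the configuration equals its total potential energy, U = Σ kqᵢqⱼ/rᵢⱼ over all pairs.
Pair separations: r₁₂ = 0.428 m.
U = (-0.376) = -0.376 J.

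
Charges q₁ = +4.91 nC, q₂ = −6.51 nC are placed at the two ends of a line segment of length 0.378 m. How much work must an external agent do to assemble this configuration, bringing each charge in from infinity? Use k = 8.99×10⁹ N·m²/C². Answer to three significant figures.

The assembly work is the sum of pairwise potential energies, U = Σ_{i<j} kqᵢqⱼ/rᵢⱼ.
The separation is r = 0.378 m.
U = (-7.60×10⁻⁷) = -7.60×10⁻⁷ J.

-7.60×10⁻⁷ J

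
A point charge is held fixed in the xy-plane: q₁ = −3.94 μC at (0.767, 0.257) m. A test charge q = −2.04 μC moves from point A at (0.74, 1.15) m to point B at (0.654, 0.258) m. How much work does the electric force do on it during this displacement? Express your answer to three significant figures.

The work done by the electric force is W_field = −ΔU = −q(V_B − V_A) = q(V_A − V_B).
At A: distance to the source charge is 0.893 m; V_A = kq₁/r = -3.96×10⁴ V.
At B: distance to the source charge is 0.113 m; V_B = kq₁/r = -3.13×10⁵ V.
ΔV = V_B − V_A = -2.74×10⁵ V.
W_field = −qΔV = −(-2.04×10⁻⁶ C)(-2.74×10⁵ V) = -0.559 J.

-0.559 J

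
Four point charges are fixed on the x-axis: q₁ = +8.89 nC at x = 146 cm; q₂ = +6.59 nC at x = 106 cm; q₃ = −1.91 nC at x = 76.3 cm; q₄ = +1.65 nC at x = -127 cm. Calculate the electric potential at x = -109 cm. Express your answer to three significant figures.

The total potential is the scalar sum of each charge's contribution, V = Σ kqᵢ/rᵢ.
Distances from the field point to each charge: r₁ = 2.55 m, r₂ = 2.15 m, r₃ = 1.85 m, r₄ = 0.180 m.
V = k[(8.89×10⁻⁹)/(2.55) + (6.59×10⁻⁹)/(2.15) + (-1.91×10⁻⁹)/(1.85) + (1.65×10⁻⁹)/(0.180)] = 132 V.

132 V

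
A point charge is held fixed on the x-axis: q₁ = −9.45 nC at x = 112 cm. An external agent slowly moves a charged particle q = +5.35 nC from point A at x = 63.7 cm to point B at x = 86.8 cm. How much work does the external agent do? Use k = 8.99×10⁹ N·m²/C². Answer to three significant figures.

For quasistatic motion the external work equals the change in potential energy: W_ext = qΔV = q(V_B − V_A).
At A: distance to the source charge is 0.483 m; V_A = kq₁/r = -176 V.
At B: distance to the source charge is 0.252 m; V_B = kq₁/r = -337 V.
ΔV = V_B − V_A = -161 V.
W_ext = qΔV = (5.35×10⁻⁹ C)(-161 V) = -8.63×10⁻⁷ J.

-8.63×10⁻⁷ J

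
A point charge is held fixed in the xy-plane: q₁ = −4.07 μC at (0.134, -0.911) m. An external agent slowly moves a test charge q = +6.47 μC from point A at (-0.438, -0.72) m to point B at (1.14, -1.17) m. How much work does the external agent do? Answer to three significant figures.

For quasistatic motion the external work equals the change in potential energy: W_ext = qΔV = q(V_B − V_A).
At A: distance to the source charge is 0.603 m; V_A = kq₁/r = -6.07×10⁴ V.
At B: distance to the source charge is 1.04 m; V_B = kq₁/r = -3.52×10⁴ V.
ΔV = V_B − V_A = 2.55×10⁴ V.
W_ext = qΔV = (6.47×10⁻⁶ C)(2.55×10⁴ V) = 0.165 J.

0.165 J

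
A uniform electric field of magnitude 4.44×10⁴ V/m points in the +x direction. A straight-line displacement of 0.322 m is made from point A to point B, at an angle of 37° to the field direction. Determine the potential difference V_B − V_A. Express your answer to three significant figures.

Only the component of displacement along E changes the potential: ΔV = −E·d·cosθ.
ΔV = −(4.44×10⁴ V/m)(0.322 m)cos37° = -1.14×10⁴ V.

-1.14×10⁴ V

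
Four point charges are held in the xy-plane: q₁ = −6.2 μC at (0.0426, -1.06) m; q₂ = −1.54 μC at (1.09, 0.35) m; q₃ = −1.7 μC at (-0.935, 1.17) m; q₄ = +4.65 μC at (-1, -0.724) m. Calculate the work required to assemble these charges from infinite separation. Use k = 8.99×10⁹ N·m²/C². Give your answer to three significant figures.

The assembly work is the sum of pairwise potential energies, U = Σ_{i<j} kqᵢqⱼ/rᵢⱼ.
Pair separations: r₁₂ = 1.76 m, r₁₃ = 2.43 m, r₁₄ = 1.10 m, r₂₃ = 2.18 m, r₂₄ = 2.35 m, r₃₄ = 1.90 m.
Summing all 6 pair terms gives U = -0.203 J.

-0.203 J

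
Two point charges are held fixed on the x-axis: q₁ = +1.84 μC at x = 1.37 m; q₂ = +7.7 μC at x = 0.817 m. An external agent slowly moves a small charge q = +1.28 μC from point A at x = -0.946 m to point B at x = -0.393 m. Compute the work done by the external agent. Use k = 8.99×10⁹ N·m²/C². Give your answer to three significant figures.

For quasistatic motion the external work equals the change in potential energy: W_ext = qΔV = q(V_B − V_A).
At A: distances to the source charges are 2.32 m, 1.76 m; V_A = Σ kqᵢ/rᵢ = 4.64×10⁴ V.
At B: distances to the source charges are 1.76 m, 1.21 m; V_B = Σ kqᵢ/rᵢ = 6.66×10⁴ V.
ΔV = V_B − V_A = 2.02×10⁴ V.
W_ext = qΔV = (1.28×10⁻⁶ C)(2.02×10⁴ V) = 0.0258 J.

0.0258 J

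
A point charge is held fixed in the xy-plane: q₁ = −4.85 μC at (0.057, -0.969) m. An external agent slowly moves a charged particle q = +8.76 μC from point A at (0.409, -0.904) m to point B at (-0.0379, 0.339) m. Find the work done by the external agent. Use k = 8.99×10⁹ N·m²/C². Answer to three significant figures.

0.776 J

For quasistatic motion the external work equals the change in potential energy: W_ext = qΔV = q(V_B − V_A).
At A: distance to the source charge is 0.358 m; V_A = kq₁/r = -1.22×10⁵ V.
At B: distance to the source charge is 1.31 m; V_B = kq₁/r = -3.32×10⁴ V.
ΔV = V_B − V_A = 8.86×10⁴ V.
W_ext = qΔV = (8.76×10⁻⁶ C)(8.86×10⁴ V) = 0.776 J.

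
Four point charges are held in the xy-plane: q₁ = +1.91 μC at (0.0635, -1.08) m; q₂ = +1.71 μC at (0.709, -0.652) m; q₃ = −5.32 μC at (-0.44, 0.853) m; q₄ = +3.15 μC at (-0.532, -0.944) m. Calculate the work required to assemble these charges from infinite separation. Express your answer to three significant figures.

The work to assemble the configuration equals its total potential energy, U = Σ kqᵢqⱼ/rᵢⱼ over all pairs.
Pair separations: r₁₂ = 0.775 m, r₁₃ = 2.00 m, r₁₄ = 0.611 m, r₂₃ = 1.89 m, r₂₄ = 1.27 m, r₃₄ = 1.80 m.
Summing all 6 pair terms gives U = -8.21×10⁻³ J.

-8.21×10⁻³ J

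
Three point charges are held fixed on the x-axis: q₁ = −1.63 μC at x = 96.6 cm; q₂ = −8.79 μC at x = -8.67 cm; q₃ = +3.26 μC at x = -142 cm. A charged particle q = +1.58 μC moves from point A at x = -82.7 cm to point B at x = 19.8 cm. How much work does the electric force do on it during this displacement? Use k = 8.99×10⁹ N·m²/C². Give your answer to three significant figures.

0.337 J

The work done by the electric force is W_field = −ΔU = −q(V_B − V_A) = q(V_A − V_B).
At A: distances to the source charges are 1.79 m, 0.740 m, 0.593 m; V_A = Σ kqᵢ/rᵢ = -6.55×10⁴ V.
At B: distances to the source charges are 0.768 m, 0.285 m, 1.62 m; V_B = Σ kqᵢ/rᵢ = -2.79×10⁵ V.
ΔV = V_B − V_A = -2.13×10⁵ V.
W_field = −qΔV = −(1.58×10⁻⁶ C)(-2.13×10⁵ V) = 0.337 J.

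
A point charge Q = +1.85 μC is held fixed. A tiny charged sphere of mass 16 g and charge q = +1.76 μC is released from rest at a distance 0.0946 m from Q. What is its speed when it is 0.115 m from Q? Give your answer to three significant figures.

2.62 m/s

Only the electrostatic force acts, so mechanical energy is conserved: ½mv² = U₁ − U₂ = kQq(1/r₁ − 1/r₂).
U₁ − U₂ = (8.99×10⁹ N·m²/C²)(1.85×10⁻⁶ C)(1.76×10⁻⁶ C)(1/0.0946 − 1/0.115) = 0.0549 J.
v = √(2·0.0549/0.0160) = 2.62 m/s.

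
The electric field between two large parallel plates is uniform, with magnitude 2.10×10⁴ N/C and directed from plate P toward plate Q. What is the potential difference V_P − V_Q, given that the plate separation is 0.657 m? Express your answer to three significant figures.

In a uniform field, potential decreases in the direction of E: ΔV = −E·d for a displacement d parallel to E.
Going from Q to P is a displacement of 0.657 m opposite to the field, so V_P − V_Q = +Ed = 1.38×10⁴ V.

1.38×10⁴ V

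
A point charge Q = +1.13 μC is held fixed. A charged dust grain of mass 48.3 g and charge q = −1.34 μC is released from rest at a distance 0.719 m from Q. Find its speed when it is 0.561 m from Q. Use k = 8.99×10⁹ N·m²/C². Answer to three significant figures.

0.470 m/s

Only the electrostatic force acts, so mechanical energy is conserved: ½mv² = U₁ − U₂ = kQq(1/r₁ − 1/r₂).
U₁ − U₂ = (8.99×10⁹ N·m²/C²)(1.13×10⁻⁶ C)(-1.34×10⁻⁶ C)(1/0.719 − 1/0.561) = 5.33×10⁻³ J.
v = √(2·5.33×10⁻³/0.0483) = 0.470 m/s.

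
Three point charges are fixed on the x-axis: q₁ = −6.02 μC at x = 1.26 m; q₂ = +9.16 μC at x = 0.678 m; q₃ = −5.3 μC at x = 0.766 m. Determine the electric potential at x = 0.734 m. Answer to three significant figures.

Electric potential is a scalar, so the contributions from each charge add algebraically: V = Σ kqᵢ/rᵢ.
Distances from the field point to each charge: r₁ = 0.526 m, r₂ = 0.0560 m, r₃ = 0.0320 m.
V = k[(-6.02×10⁻⁶)/(0.526) + (9.16×10⁻⁶)/(0.0560) + (-5.30×10⁻⁶)/(0.0320)] = -1.21×10⁵ V.

-1.21×10⁵ V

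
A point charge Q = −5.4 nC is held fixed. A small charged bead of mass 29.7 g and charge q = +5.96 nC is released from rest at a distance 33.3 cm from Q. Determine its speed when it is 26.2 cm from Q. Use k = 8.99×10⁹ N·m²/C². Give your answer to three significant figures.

Only the electrostatic force acts, so mechanical energy is conserved: ½mv² = U₁ − U₂ = kQq(1/r₁ − 1/r₂).
U₁ − U₂ = (8.99×10⁹ N·m²/C²)(-5.40×10⁻⁹ C)(5.96×10⁻⁹ C)(1/0.333 − 1/0.262) = 2.35×10⁻⁷ J.
v = √(2·2.35×10⁻⁷/0.0297) = 3.98×10⁻³ m/s.

3.98×10⁻³ m/s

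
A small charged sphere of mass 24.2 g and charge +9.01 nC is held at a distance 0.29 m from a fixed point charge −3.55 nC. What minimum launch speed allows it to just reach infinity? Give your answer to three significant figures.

To just escape, total mechanical energy must reach zero at infinity: ½mv²_min + U = 0, so ½mv²_min = −U = |kQq|/r.
|U| = |kQq|/r = (8.99×10⁹ N·m²/C²)(3.55×10⁻⁹)(9.01×10⁻⁹)/(0.290) = 9.92×10⁻⁷ J.
v_min = √(2|U|/m) = √(2·9.92×10⁻⁷/0.0242) = 9.05×10⁻³ m/s.

9.05×10⁻³ m/s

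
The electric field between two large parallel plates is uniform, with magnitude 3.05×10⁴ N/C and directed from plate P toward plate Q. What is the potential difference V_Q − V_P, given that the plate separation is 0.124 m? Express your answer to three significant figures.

In a uniform field, potential decreases in the direction of E: ΔV = −E·d for a displacement d parallel to E.
Going from P to Q is a displacement of 0.124 m along the field, so V_Q − V_P = −Ed = -3780 V.

-3780 V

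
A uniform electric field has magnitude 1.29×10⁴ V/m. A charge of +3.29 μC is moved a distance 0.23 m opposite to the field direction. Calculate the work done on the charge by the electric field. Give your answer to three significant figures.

The potential change for a displacement 0.23 m opposite to the field direction is ΔV = +Ed = 2970 V.
W_field = −qΔV = -9.76×10⁻³ J.

-9.76×10⁻³ J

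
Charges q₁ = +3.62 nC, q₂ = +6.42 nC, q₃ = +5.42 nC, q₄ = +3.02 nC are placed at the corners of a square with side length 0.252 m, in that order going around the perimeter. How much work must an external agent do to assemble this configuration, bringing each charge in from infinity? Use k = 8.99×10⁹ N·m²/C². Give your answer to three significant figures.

The assembly work is the sum of pairwise potential energies, U = Σ_{i<j} kqᵢqⱼ/rᵢⱼ.
The four side pairs have separation 0.252 m and the two diagonal pairs 0.356 m.
Summing all 6 pair terms gives U = 4.03×10⁻⁶ J.

4.03×10⁻⁶ J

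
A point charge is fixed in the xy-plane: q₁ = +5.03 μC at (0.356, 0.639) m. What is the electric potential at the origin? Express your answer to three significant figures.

6.18×10⁴ V

The total potential is the scalar sum of each charge's contribution, V = Σ kqᵢ/rᵢ.
Distances from the field point to each charge: r₁ = 0.731 m.
V = k[(5.03×10⁻⁶)/(0.731)] = 6.18×10⁴ V.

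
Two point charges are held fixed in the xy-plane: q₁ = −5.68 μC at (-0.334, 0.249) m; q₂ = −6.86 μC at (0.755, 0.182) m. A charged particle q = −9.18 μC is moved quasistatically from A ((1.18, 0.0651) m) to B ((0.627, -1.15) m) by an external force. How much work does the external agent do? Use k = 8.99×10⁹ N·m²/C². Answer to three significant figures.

-0.892 J

For quasistatic motion the external work equals the change in potential energy: W_ext = qΔV = q(V_B − V_A).
At A: distances to the source charges are 1.53 m, 0.441 m; V_A = Σ kqᵢ/rᵢ = -1.73×10⁵ V.
At B: distances to the source charges are 1.70 m, 1.34 m; V_B = Σ kqᵢ/rᵢ = -7.62×10⁴ V.
ΔV = V_B − V_A = 9.72×10⁴ V.
W_ext = qΔV = (-9.18×10⁻⁶ C)(9.72×10⁴ V) = -0.892 J.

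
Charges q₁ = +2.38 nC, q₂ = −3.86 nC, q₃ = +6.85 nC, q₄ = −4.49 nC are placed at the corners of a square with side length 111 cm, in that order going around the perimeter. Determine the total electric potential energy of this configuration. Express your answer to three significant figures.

-4.32×10⁻⁷ J

The work to assemble the configuration equals its total potential energy, U = Σ kqᵢqⱼ/rᵢⱼ over all pairs.
The four side pairs have separation 1.11 m and the two diagonal pairs 1.57 m.
Summing all 6 pair terms gives U = -4.32×10⁻⁷ J.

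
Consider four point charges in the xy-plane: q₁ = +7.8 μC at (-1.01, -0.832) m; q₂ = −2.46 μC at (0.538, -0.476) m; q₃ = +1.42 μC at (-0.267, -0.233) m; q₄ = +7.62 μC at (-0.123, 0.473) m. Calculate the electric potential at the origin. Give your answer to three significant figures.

1.99×10⁵ V

The total potential is the scalar sum of each charge's contribution, V = Σ kqᵢ/rᵢ.
Distances from the field point to each charge: r₁ = 1.31 m, r₂ = 0.718 m, r₃ = 0.354 m, r₄ = 0.489 m.
V = k[(7.80×10⁻⁶)/(1.31) + (-2.46×10⁻⁶)/(0.718) + (1.42×10⁻⁶)/(0.354) + (7.62×10⁻⁶)/(0.489)] = 1.99×10⁵ V.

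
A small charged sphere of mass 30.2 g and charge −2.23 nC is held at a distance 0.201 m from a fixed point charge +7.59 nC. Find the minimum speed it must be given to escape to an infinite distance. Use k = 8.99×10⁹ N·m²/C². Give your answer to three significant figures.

To just escape, total mechanical energy must reach zero at infinity: ½mv²_min + U = 0, so ½mv²_min = −U = |kQq|/r.
|U| = |kQq|/r = (8.99×10⁹ N·m²/C²)(7.59×10⁻⁹)(2.23×10⁻⁹)/(0.201) = 7.57×10⁻⁷ J.
v_min = √(2|U|/m) = √(2·7.57×10⁻⁷/0.0302) = 7.08×10⁻³ m/s.

7.08×10⁻³ m/s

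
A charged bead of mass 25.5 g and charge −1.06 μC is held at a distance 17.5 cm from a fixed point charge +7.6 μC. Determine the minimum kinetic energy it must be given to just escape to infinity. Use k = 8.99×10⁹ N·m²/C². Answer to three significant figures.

To just escape, total mechanical energy must reach zero at infinity: ½mv²_min + U = 0, so ½mv²_min = −U = |kQq|/r.
|U| = |kQq|/r = (8.99×10⁹ N·m²/C²)(7.60×10⁻⁶)(1.06×10⁻⁶)/(0.175) = 0.414 J.

0.414 J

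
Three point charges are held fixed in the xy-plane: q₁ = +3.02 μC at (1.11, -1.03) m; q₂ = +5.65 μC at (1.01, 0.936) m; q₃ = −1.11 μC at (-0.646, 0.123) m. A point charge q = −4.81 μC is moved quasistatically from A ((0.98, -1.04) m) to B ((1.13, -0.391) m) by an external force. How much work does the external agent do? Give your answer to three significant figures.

0.740 J

For quasistatic motion the external work equals the change in potential energy: W_ext = qΔV = q(V_B − V_A).
At A: distances to the source charges are 0.130 m, 1.98 m, 2.00 m; V_A = Σ kqᵢ/rᵢ = 2.29×10⁵ V.
At B: distances to the source charges are 0.639 m, 1.33 m, 1.85 m; V_B = Σ kqᵢ/rᵢ = 7.52×10⁴ V.
ΔV = V_B − V_A = -1.54×10⁵ V.
W_ext = qΔV = (-4.81×10⁻⁶ C)(-1.54×10⁵ V) = 0.740 J.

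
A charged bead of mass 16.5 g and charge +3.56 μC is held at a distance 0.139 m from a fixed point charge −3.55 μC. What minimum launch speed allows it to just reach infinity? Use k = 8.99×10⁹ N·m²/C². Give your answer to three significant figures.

To just escape, total mechanical energy must reach zero at infinity: ½mv²_min + U = 0, so ½mv²_min = −U = |kQq|/r.
|U| = |kQq|/r = (8.99×10⁹ N·m²/C²)(3.55×10⁻⁶)(3.56×10⁻⁶)/(0.139) = 0.817 J.
v_min = √(2|U|/m) = √(2·0.817/0.0165) = 9.95 m/s.

9.95 m/s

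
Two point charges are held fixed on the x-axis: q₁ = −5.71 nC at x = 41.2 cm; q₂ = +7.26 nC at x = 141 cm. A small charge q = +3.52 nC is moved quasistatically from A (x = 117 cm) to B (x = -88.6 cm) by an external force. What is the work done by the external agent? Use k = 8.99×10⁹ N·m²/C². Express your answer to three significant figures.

-7.58×10⁻⁷ J

For quasistatic motion the external work equals the change in potential energy: W_ext = qΔV = q(V_B − V_A).
At A: distances to the source charges are 0.758 m, 0.240 m; V_A = Σ kqᵢ/rᵢ = 204 V.
At B: distances to the source charges are 1.30 m, 2.30 m; V_B = Σ kqᵢ/rᵢ = -11.1 V.
ΔV = V_B − V_A = -215 V.
W_ext = qΔV = (3.52×10⁻⁹ C)(-215 V) = -7.58×10⁻⁷ J.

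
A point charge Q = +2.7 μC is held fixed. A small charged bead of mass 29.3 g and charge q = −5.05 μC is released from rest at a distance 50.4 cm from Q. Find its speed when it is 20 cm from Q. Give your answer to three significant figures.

Only the electrostatic force acts, so mechanical energy is conserved: ½mv² = U₁ − U₂ = kQq(1/r₁ − 1/r₂).
U₁ − U₂ = (8.99×10⁹ N·m²/C²)(2.70×10⁻⁶ C)(-5.05×10⁻⁶ C)(1/0.504 − 1/0.200) = 0.370 J.
v = √(2·0.370/0.0293) = 5.02 m/s.

5.02 m/s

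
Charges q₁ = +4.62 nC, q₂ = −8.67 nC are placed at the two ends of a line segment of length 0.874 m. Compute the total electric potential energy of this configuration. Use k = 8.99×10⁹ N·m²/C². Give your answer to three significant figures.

The work to assemble the configuration equals its total potential energy, U = Σ kqᵢqⱼ/rᵢⱼ over all pairs.
The separation is r = 0.874 m.
U = (-4.12×10⁻⁷) = -4.12×10⁻⁷ J.

-4.12×10⁻⁷ J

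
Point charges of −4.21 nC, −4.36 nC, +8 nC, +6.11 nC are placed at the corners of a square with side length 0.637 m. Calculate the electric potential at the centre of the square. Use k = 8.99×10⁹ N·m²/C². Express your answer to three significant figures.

111 V

The total potential is the scalar sum of each charge's contribution, V = Σ kqᵢ/rᵢ.
The distance from each corner to the centre is a√2/2 = 0.450 m.
V = k[(-4.21×10⁻⁹)/(0.450) + (-4.36×10⁻⁹)/(0.450) + (8.00×10⁻⁹)/(0.450) + (6.11×10⁻⁹)/(0.450)] = 111 V.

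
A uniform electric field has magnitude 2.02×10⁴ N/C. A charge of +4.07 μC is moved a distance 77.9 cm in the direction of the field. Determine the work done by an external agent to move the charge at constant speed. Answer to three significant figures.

-0.0640 J

The potential change for a displacement 77.9 cm in the direction of the field is ΔV = −Ed = -1.57×10⁴ V.
W_ext = qΔV = -0.0640 J.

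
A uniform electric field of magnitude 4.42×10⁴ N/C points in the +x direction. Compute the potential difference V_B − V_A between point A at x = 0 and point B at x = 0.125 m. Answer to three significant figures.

In a uniform field, potential decreases in the direction of E: V_B − V_A = −E·Δx.
V_B − V_A = −(4.42×10⁴ V/m)(0.125 m) = -5520 V.

-5520 V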